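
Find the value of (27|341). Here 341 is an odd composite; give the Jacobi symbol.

Reciprocity: 27 ≡ 3 and 341 ≡ 1 (mod 4), so (27/341) = +(341/27).
Reduce top mod 27: now compute (17/27).
Reciprocity: 17 ≡ 1 and 27 ≡ 3 (mod 4), so (17/27) = +(27/17).
Reduce top mod 17: now compute (10/17).
Pull out 2: since 17 ≡ 1 (mod 8), (2/17) = +1.
Reciprocity: 5 ≡ 1 and 17 ≡ 1 (mod 4), so (5/17) = +(17/5).
Reduce top mod 5: now compute (2/5).
Pull out 2: since 5 ≡ 5 (mod 8), (2/5) = -1.
Reached (1/5) = 1. Collecting the sign flips along the way, the symbol is -1.

-1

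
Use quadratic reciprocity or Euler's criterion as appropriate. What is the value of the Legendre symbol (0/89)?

0

Top reduces to 0: gcd > 1, so the symbol is 0.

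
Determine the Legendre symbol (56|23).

-1

First reduce: 56 ≡ 10 (mod 23).
Pull out 2: since 23 ≡ 7 (mod 8), (2/23) = +1.
Reciprocity: 5 ≡ 1 and 23 ≡ 3 (mod 4), so (5/23) = +(23/5).
Reduce top mod 5: now compute (3/5).
Reciprocity: 3 ≡ 3 and 5 ≡ 1 (mod 4), so (3/5) = +(5/3).
Reduce top mod 3: now compute (2/3).
Pull out 2: since 3 ≡ 3 (mod 8), (2/3) = -1.
Reached (1/3) = 1. Collecting the sign flips along the way, the symbol is -1.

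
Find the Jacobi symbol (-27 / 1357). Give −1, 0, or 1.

First reduce: -27 ≡ 1330 (mod 1357).
Pull out 2: since 1357 ≡ 5 (mod 8), (2/1357) = -1.
Reciprocity: 665 ≡ 1 and 1357 ≡ 1 (mod 4), so (665/1357) = +(1357/665).
Reduce top mod 665: now compute (27/665).
Reciprocity: 27 ≡ 3 and 665 ≡ 1 (mod 4), so (27/665) = +(665/27).
Reduce top mod 27: now compute (17/27).
Reciprocity: 17 ≡ 1 and 27 ≡ 3 (mod 4), so (17/27) = +(27/17).
Reduce top mod 17: now compute (10/17).
Pull out 2: since 17 ≡ 1 (mod 8), (2/17) = +1.
Reciprocity: 5 ≡ 1 and 17 ≡ 1 (mod 4), so (5/17) = +(17/5).
Reduce top mod 5: now compute (2/5).
Pull out 2: since 5 ≡ 5 (mod 8), (2/5) = -1.
Reached (1/5) = 1. Collecting the sign flips along the way, the symbol is +1.

1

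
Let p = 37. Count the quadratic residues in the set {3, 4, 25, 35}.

(3/37) = +1 → QR.
(4/37) = +1 → QR.
(25/37) = +1 → QR.
(35/37) = -1 → non-residue.
Total quadratic residues among the 4: 3.

3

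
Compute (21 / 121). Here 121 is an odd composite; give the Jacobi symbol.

1

Reciprocity: 21 ≡ 1 and 121 ≡ 1 (mod 4), so (21/121) = +(121/21).
Reduce top mod 21: now compute (16/21).
Pull out 2^4: since 21 ≡ 5 (mod 8), (2/21) = -1, so (2/21)^4 = +1.
Reached (1/21) = 1. Collecting the sign flips along the way, the symbol is +1.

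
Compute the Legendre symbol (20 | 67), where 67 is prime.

-1

Euler's criterion: (20/67) ≡ 20^33 (mod 67).
20^2 ≡ 65 (mod 67)
20^4 ≡ 4 (mod 67)
20^8 ≡ 16 (mod 67)
20^16 ≡ 55 (mod 67)
20^32 ≡ 10 (mod 67)
20^33 = 20^(32+1) ≡ 66 (mod 67).
Result is 66 ≡ −1, so (20/67) = −1.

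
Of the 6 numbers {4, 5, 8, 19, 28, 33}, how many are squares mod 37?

3

(4/37) = +1 → QR.
(5/37) = -1 → non-residue.
(8/37) = -1 → non-residue.
(19/37) = -1 → non-residue.
(28/37) = +1 → QR.
(33/37) = +1 → QR.
Total quadratic residues among the 6: 3.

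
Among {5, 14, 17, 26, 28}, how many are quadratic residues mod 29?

(5/29) = +1 → QR.
(14/29) = -1 → non-residue.
(17/29) = -1 → non-residue.
(26/29) = -1 → non-residue.
(28/29) = +1 → QR.
Total quadratic residues among the 5: 2.

2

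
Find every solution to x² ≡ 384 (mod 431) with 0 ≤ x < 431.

162, 269

Since 431 ≡ 3 (mod 4), a square root of 384 is 384^((431+1)/4) = 384^108 mod 431.
Repeated squaring: 384^2≡54, 384^4≡330, 384^8≡288, 384^16≡192, 384^32≡229, 384^64≡290 (mod 431).
384^108 = 384^(64+32+8+4) ≡ 162 (mod 431).
Check: 162² = 26244 ≡ 384 (mod 431). The two roots are 162 and 269.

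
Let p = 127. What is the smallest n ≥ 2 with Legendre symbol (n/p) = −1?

(2/127) = +1, so 2 is a residue.
(3/127) = −1, so 3 is the smallest positive non-residue mod 127.

3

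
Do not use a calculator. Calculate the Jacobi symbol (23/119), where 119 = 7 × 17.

Reciprocity: 23 ≡ 3 and 119 ≡ 3 (mod 4), so (23/119) = −(119/23).
Reduce top mod 23: now compute (4/23).
Pull out 2^2: since 23 ≡ 7 (mod 8), (2/23) = +1, so (2/23)^2 = +1.
Reached (1/23) = 1. Collecting the sign flips along the way, the symbol is -1.

-1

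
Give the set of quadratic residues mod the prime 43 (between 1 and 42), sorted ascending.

Square k = 1,…,21 (k and 43−k give the same square):
1²=1, 2²=4, 3²=9, 4²=16, 5²=25, 6²=36, 7²≡6, 8²≡21, 9²≡38, 10²≡14, 11²≡35, 12²≡15, 13²≡40, 14²≡24, 15²≡10, 16²≡41, 17²≡31, 18²≡23, 19²≡17, 20²≡13, 21²≡11 (mod 43).
So the quadratic residues mod 43 are {1, 4, 6, 9, 10, 11, 13, 14, 15, 16, 17, 21, 23, 24, 25, 31, 35, 36, 38, 40, 41}.

1,4,6,9,10,11,13,14,15,16,17,21,23,24,25,31,35,36,38,40,41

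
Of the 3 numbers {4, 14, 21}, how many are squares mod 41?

2

(4/41) = +1 → QR.
(14/41) = -1 → non-residue.
(21/41) = +1 → QR.
Total quadratic residues among the 3: 2.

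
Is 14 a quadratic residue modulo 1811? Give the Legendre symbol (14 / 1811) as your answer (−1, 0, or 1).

-1

Pull out 2: since 1811 ≡ 3 (mod 8), (2/1811) = -1.
Reciprocity: 7 ≡ 3 and 1811 ≡ 3 (mod 4), so (7/1811) = −(1811/7).
Reduce top mod 7: now compute (5/7).
Reciprocity: 5 ≡ 1 and 7 ≡ 3 (mod 4), so (5/7) = +(7/5).
Reduce top mod 5: now compute (2/5).
Pull out 2: since 5 ≡ 5 (mod 8), (2/5) = -1.
Reached (1/5) = 1. Collecting the sign flips along the way, the symbol is -1.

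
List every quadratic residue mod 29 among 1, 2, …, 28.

Square k = 1,…,14 (k and 29−k give the same square):
1²=1, 2²=4, 3²=9, 4²=16, 5²=25, 6²≡7, 7²≡20, 8²≡6, 9²≡23, 10²≡13, 11²≡5, 12²≡28, 13²≡24, 14²≡22 (mod 29).
So the quadratic residues mod 29 are {1, 4, 5, 6, 7, 9, 13, 16, 20, 22, 23, 24, 25, 28}.

1,4,5,6,7,9,13,16,20,22,23,24,25,28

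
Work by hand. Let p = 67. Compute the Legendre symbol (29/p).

1

Reciprocity: 29 ≡ 1 and 67 ≡ 3 (mod 4), so (29/67) = +(67/29).
Reduce top mod 29: now compute (9/29).
Reciprocity: 9 ≡ 1 and 29 ≡ 1 (mod 4), so (9/29) = +(29/9).
Reduce top mod 9: now compute (2/9).
Pull out 2: since 9 ≡ 1 (mod 8), (2/9) = +1.
Reached (1/9) = 1. Collecting the sign flips along the way, the symbol is +1.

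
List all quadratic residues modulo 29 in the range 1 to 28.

Square k = 1,…,14 (k and 29−k give the same square):
1²=1, 2²=4, 3²=9, 4²=16, 5²=25, 6²≡7, 7²≡20, 8²≡6, 9²≡23, 10²≡13, 11²≡5, 12²≡28, 13²≡24, 14²≡22 (mod 29).
So the quadratic residues mod 29 are {1, 4, 5, 6, 7, 9, 13, 16, 20, 22, 23, 24, 25, 28}.

1 4 5 6 7 9 13 16 20 22 23 24 25 28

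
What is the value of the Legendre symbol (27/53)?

Reciprocity: 27 ≡ 3 and 53 ≡ 1 (mod 4), so (27/53) = +(53/27).
Reduce top mod 27: now compute (26/27).
Pull out 2: since 27 ≡ 3 (mod 8), (2/27) = -1.
Reciprocity: 13 ≡ 1 and 27 ≡ 3 (mod 4), so (13/27) = +(27/13).
Reduce top mod 13: now compute (1/13).
Reached (1/13) = 1. Collecting the sign flips along the way, the symbol is -1.

-1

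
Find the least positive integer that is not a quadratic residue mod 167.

5

(2/167) = +1, so 2 is a residue.
(3/167) = +1, so 3 is a residue.
(4/167) = +1, so 4 is a residue.
(5/167) = −1, so 5 is the smallest positive non-residue mod 167.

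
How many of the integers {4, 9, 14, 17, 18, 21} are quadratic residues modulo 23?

(4/23) = +1 → QR.
(9/23) = +1 → QR.
(14/23) = -1 → non-residue.
(17/23) = -1 → non-residue.
(18/23) = +1 → QR.
(21/23) = -1 → non-residue.
Total quadratic residues among the 6: 3.

3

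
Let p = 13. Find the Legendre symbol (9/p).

Euler's criterion: (9/13) ≡ 9^6 (mod 13).
9^2 ≡ 3 (mod 13)
9^4 ≡ 9 (mod 13)
9^6 = 9^(4+2) ≡ 1 (mod 13).
Result is 1, so (9/13) = 1.

1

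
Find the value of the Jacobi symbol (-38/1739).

1

First reduce: -38 ≡ 1701 (mod 1739).
Reciprocity: 1701 ≡ 1 and 1739 ≡ 3 (mod 4), so (1701/1739) = +(1739/1701).
Reduce top mod 1701: now compute (38/1701).
Pull out 2: since 1701 ≡ 5 (mod 8), (2/1701) = -1.
Reciprocity: 19 ≡ 3 and 1701 ≡ 1 (mod 4), so (19/1701) = +(1701/19).
Reduce top mod 19: now compute (10/19).
Pull out 2: since 19 ≡ 3 (mod 8), (2/19) = -1.
Reciprocity: 5 ≡ 1 and 19 ≡ 3 (mod 4), so (5/19) = +(19/5).
Reduce top mod 5: now compute (4/5).
Pull out 2^2: since 5 ≡ 5 (mod 8), (2/5) = -1, so (2/5)^2 = +1.
Reached (1/5) = 1. Collecting the sign flips along the way, the symbol is +1.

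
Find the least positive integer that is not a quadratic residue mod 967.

3

(2/967) = +1, so 2 is a residue.
(3/967) = −1, so 3 is the smallest positive non-residue mod 967.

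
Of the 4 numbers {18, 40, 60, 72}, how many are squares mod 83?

1

(18/83) = -1 → non-residue.
(40/83) = +1 → QR.
(60/83) = -1 → non-residue.
(72/83) = -1 → non-residue.
Total quadratic residues among the 4: 1.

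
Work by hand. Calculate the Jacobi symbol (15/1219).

-1

Reciprocity: 15 ≡ 3 and 1219 ≡ 3 (mod 4), so (15/1219) = −(1219/15).
Reduce top mod 15: now compute (4/15).
Pull out 2^2: since 15 ≡ 7 (mod 8), (2/15) = +1, so (2/15)^2 = +1.
Reached (1/15) = 1. Collecting the sign flips along the way, the symbol is -1.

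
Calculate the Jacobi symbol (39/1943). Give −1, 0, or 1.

-1

Reciprocity: 39 ≡ 3 and 1943 ≡ 3 (mod 4), so (39/1943) = −(1943/39).
Reduce top mod 39: now compute (32/39).
Pull out 2^5: since 39 ≡ 7 (mod 8), (2/39) = +1, so (2/39)^5 = +1.
Reached (1/39) = 1. Collecting the sign flips along the way, the symbol is -1.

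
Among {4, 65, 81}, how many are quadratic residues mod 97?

(4/97) = +1 → QR.
(65/97) = +1 → QR.
(81/97) = +1 → QR.
Total quadratic residues among the 3: 3.

3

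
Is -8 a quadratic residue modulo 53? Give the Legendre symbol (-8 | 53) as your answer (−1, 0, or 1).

First reduce: -8 ≡ 45 (mod 53).
Reciprocity: 45 ≡ 1 and 53 ≡ 1 (mod 4), so (45/53) = +(53/45).
Reduce top mod 45: now compute (8/45).
Pull out 2^3: since 45 ≡ 5 (mod 8), (2/45) = -1, so (2/45)^3 = -1.
Reached (1/45) = 1. Collecting the sign flips along the way, the symbol is -1.

-1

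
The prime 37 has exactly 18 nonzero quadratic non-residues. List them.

2, 5, 6, 8, 13, 14, 15, 17, 18, 19, 20, 22, 23, 24, 29, 31, 32, 35

Square k = 1,…,18 (k and 37−k give the same square):
1²=1, 2²=4, 3²=9, 4²=16, 5²=25, 6²=36, 7²≡12, 8²≡27, 9²≡7, 10²≡26, 11²≡10, 12²≡33, 13²≡21, 14²≡11, 15²≡3, 16²≡34, 17²≡30, 18²≡28 (mod 37).
The residues are {1, 3, 4, 7, 9, 10, 11, 12, 16, 21, 25, 26, 27, 28, 30, 33, 34, 36}; the non-residues are the remaining 18 nonzero classes.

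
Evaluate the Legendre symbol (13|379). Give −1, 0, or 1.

-1

Reciprocity: 13 ≡ 1 and 379 ≡ 3 (mod 4), so (13/379) = +(379/13).
Reduce top mod 13: now compute (2/13).
Pull out 2: since 13 ≡ 5 (mod 8), (2/13) = -1.
Reached (1/13) = 1. Collecting the sign flips along the way, the symbol is -1.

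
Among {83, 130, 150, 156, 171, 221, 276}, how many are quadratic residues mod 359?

(83/359) = -1 → non-residue.
(130/359) = -1 → non-residue.
(150/359) = +1 → QR.
(156/359) = -1 → non-residue.
(171/359) = -1 → non-residue.
(221/359) = -1 → non-residue.
(276/359) = +1 → QR.
Total quadratic residues among the 7: 2.

2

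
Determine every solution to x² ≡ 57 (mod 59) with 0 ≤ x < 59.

23, 36

Since 59 ≡ 3 (mod 4), a square root of 57 is 57^((59+1)/4) = 57^15 mod 59.
Repeated squaring: 57^2≡4, 57^4≡16, 57^8≡20 (mod 59).
57^15 = 57^(8+4+2+1) ≡ 36 (mod 59).
Check: 36² = 1296 ≡ 57 (mod 59). The two roots are 23 and 36.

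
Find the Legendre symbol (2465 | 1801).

-1

First reduce: 2465 ≡ 664 (mod 1801).
Pull out 2^3: since 1801 ≡ 1 (mod 8), (2/1801) = +1, so (2/1801)^3 = +1.
Reciprocity: 83 ≡ 3 and 1801 ≡ 1 (mod 4), so (83/1801) = +(1801/83).
Reduce top mod 83: now compute (58/83).
Pull out 2: since 83 ≡ 3 (mod 8), (2/83) = -1.
Reciprocity: 29 ≡ 1 and 83 ≡ 3 (mod 4), so (29/83) = +(83/29).
Reduce top mod 29: now compute (25/29).
Reciprocity: 25 ≡ 1 and 29 ≡ 1 (mod 4), so (25/29) = +(29/25).
Reduce top mod 25: now compute (4/25).
Pull out 2^2: since 25 ≡ 1 (mod 8), (2/25) = +1, so (2/25)^2 = +1.
Reached (1/25) = 1. Collecting the sign flips along the way, the symbol is -1.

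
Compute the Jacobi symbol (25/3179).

Reciprocity: 25 ≡ 1 and 3179 ≡ 3 (mod 4), so (25/3179) = +(3179/25).
Reduce top mod 25: now compute (4/25).
Pull out 2^2: since 25 ≡ 1 (mod 8), (2/25) = +1, so (2/25)^2 = +1.
Reached (1/25) = 1. Collecting the sign flips along the way, the symbol is +1.

1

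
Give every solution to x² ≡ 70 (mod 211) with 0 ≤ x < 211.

Since 211 ≡ 3 (mod 4), a square root of 70 is 70^((211+1)/4) = 70^53 mod 211.
Repeated squaring: 70^2≡47, 70^4≡99, 70^8≡95, 70^16≡163, 70^32≡194 (mod 211).
70^53 = 70^(32+16+4+1) ≡ 80 (mod 211).
Check: 80² = 6400 ≡ 70 (mod 211). The two roots are 80 and 131.

80, 131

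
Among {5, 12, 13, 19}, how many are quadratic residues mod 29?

2

(5/29) = +1 → QR.
(12/29) = -1 → non-residue.
(13/29) = +1 → QR.
(19/29) = -1 → non-residue.
Total quadratic residues among the 4: 2.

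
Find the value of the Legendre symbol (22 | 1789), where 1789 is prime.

1

Pull out 2: since 1789 ≡ 5 (mod 8), (2/1789) = -1.
Reciprocity: 11 ≡ 3 and 1789 ≡ 1 (mod 4), so (11/1789) = +(1789/11).
Reduce top mod 11: now compute (7/11).
Reciprocity: 7 ≡ 3 and 11 ≡ 3 (mod 4), so (7/11) = −(11/7).
Reduce top mod 7: now compute (4/7).
Pull out 2^2: since 7 ≡ 7 (mod 8), (2/7) = +1, so (2/7)^2 = +1.
Reached (1/7) = 1. Collecting the sign flips along the way, the symbol is +1.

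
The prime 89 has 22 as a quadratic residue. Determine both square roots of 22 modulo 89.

17, 72

89 ≡ 1 (mod 4), so we find a root by search.
Trying successive values, 17² = 289 ≡ 22 (mod 89). The other root is 89 − 17 = 72.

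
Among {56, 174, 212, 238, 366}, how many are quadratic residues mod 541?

4

(56/541) = -1 → non-residue.
(174/541) = +1 → QR.
(212/541) = +1 → QR.
(238/541) = +1 → QR.
(366/541) = +1 → QR.
Total quadratic residues among the 5: 4.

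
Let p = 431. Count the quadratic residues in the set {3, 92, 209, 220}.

4

(3/431) = +1 → QR.
(92/431) = +1 → QR.
(209/431) = +1 → QR.
(220/431) = +1 → QR.
Total quadratic residues among the 4: 4.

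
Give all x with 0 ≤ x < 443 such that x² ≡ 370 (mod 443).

Since 443 ≡ 3 (mod 4), a square root of 370 is 370^((443+1)/4) = 370^111 mod 443.
Repeated squaring: 370^2≡13, 370^4≡169, 370^8≡209, 370^16≡267, 370^32≡409, 370^64≡270 (mod 443).
370^111 = 370^(64+32+8+4+2+1) ≡ 248 (mod 443).
Check: 248² = 61504 ≡ 370 (mod 443). The two roots are 195 and 248.

195, 248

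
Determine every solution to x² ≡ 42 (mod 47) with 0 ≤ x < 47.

18, 29

Since 47 ≡ 3 (mod 4), a square root of 42 is 42^((47+1)/4) = 42^12 mod 47.
Repeated squaring: 42^2≡25, 42^4≡14, 42^8≡8 (mod 47).
42^12 = 42^(8+4) ≡ 18 (mod 47).
Check: 18² = 324 ≡ 42 (mod 47). The two roots are 18 and 29.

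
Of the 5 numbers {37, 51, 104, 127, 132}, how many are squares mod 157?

(37/157) = +1 → QR.
(51/157) = +1 → QR.
(104/157) = -1 → non-residue.
(127/157) = +1 → QR.
(132/157) = +1 → QR.
Total quadratic residues among the 5: 4.

4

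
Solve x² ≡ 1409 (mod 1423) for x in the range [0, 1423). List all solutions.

160, 1263

Since 1423 ≡ 3 (mod 4), a square root of 1409 is 1409^((1423+1)/4) = 1409^356 mod 1423.
Repeated squaring: 1409^2≡196, 1409^4≡1418, 1409^8≡25, 1409^16≡625, 1409^32≡723, 1409^64≡488, 1409^128≡503, 1409^256≡1138 (mod 1423).
1409^356 = 1409^(256+64+32+4) ≡ 1263 (mod 1423).
Check: 1263² = 1595169 ≡ 1409 (mod 1423). The two roots are 160 and 1263.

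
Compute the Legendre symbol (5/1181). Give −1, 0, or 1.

Euler's criterion: (5/1181) ≡ 5^590 (mod 1181).
5^2 ≡ 25 (mod 1181)
5^4 ≡ 625 (mod 1181)
5^8 ≡ 895 (mod 1181)
5^16 ≡ 307 (mod 1181)
5^32 ≡ 950 (mod 1181)
5^64 ≡ 216 (mod 1181)
5^128 ≡ 597 (mod 1181)
5^256 ≡ 928 (mod 1181)
5^512 ≡ 235 (mod 1181)
5^590 = 5^(512+64+8+4+2) ≡ 1 (mod 1181).
Result is 1, so (5/1181) = 1.

1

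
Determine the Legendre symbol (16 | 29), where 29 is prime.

Pull out 2^4: since 29 ≡ 5 (mod 8), (2/29) = -1, so (2/29)^4 = +1.
Reached (1/29) = 1. Collecting the sign flips along the way, the symbol is +1.

1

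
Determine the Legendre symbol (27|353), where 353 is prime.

-1

Reciprocity: 27 ≡ 3 and 353 ≡ 1 (mod 4), so (27/353) = +(353/27).
Reduce top mod 27: now compute (2/27).
Pull out 2: since 27 ≡ 3 (mod 8), (2/27) = -1.
Reached (1/27) = 1. Collecting the sign flips along the way, the symbol is -1.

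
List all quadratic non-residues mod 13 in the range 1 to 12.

2, 5, 6, 7, 8, 11

Square k = 1,…,6 (k and 13−k give the same square):
1²=1, 2²=4, 3²=9, 4²≡3, 5²≡12, 6²≡10 (mod 13).
The residues are {1, 3, 4, 9, 10, 12}; the non-residues are the remaining 6 nonzero classes.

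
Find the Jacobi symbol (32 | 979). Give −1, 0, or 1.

-1

Pull out 2^5: since 979 ≡ 3 (mod 8), (2/979) = -1, so (2/979)^5 = -1.
Reached (1/979) = 1. Collecting the sign flips along the way, the symbol is -1.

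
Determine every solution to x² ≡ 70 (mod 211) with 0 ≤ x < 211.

80, 131

Since 211 ≡ 3 (mod 4), a square root of 70 is 70^((211+1)/4) = 70^53 mod 211.
Repeated squaring: 70^2≡47, 70^4≡99, 70^8≡95, 70^16≡163, 70^32≡194 (mod 211).
70^53 = 70^(32+16+4+1) ≡ 80 (mod 211).
Check: 80² = 6400 ≡ 70 (mod 211). The two roots are 80 and 131.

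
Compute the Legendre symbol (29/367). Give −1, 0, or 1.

Reciprocity: 29 ≡ 1 and 367 ≡ 3 (mod 4), so (29/367) = +(367/29).
Reduce top mod 29: now compute (19/29).
Reciprocity: 19 ≡ 3 and 29 ≡ 1 (mod 4), so (19/29) = +(29/19).
Reduce top mod 19: now compute (10/19).
Pull out 2: since 19 ≡ 3 (mod 8), (2/19) = -1.
Reciprocity: 5 ≡ 1 and 19 ≡ 3 (mod 4), so (5/19) = +(19/5).
Reduce top mod 5: now compute (4/5).
Pull out 2^2: since 5 ≡ 5 (mod 8), (2/5) = -1, so (2/5)^2 = +1.
Reached (1/5) = 1. Collecting the sign flips along the way, the symbol is -1.

-1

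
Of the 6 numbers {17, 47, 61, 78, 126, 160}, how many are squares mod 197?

(17/197) = -1 → non-residue.
(47/197) = +1 → QR.
(61/197) = +1 → QR.
(78/197) = -1 → non-residue.
(126/197) = -1 → non-residue.
(160/197) = +1 → QR.
Total quadratic residues among the 6: 3.

3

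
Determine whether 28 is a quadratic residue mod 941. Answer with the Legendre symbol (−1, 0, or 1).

Pull out 2^2: since 941 ≡ 5 (mod 8), (2/941) = -1, so (2/941)^2 = +1.
Reciprocity: 7 ≡ 3 and 941 ≡ 1 (mod 4), so (7/941) = +(941/7).
Reduce top mod 7: now compute (3/7).
Reciprocity: 3 ≡ 3 and 7 ≡ 3 (mod 4), so (3/7) = −(7/3).
Reduce top mod 3: now compute (1/3).
Reached (1/3) = 1. Collecting the sign flips along the way, the symbol is -1.

-1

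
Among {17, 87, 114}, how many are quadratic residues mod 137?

2

(17/137) = +1 → QR.
(87/137) = +1 → QR.
(114/137) = -1 → non-residue.
Total quadratic residues among the 3: 2.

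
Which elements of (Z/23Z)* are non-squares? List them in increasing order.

Square k = 1,…,11 (k and 23−k give the same square):
1²=1, 2²=4, 3²=9, 4²=16, 5²≡2, 6²≡13, 7²≡3, 8²≡18, 9²≡12, 10²≡8, 11²≡6 (mod 23).
The residues are {1, 2, 3, 4, 6, 8, 9, 12, 13, 16, 18}; the non-residues are the remaining 11 nonzero classes.

5,7,10,11,14,15,17,19,20,21,22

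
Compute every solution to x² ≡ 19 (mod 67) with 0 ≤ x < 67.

32, 35

Since 67 ≡ 3 (mod 4), a square root of 19 is 19^((67+1)/4) = 19^17 mod 67.
Repeated squaring: 19^2≡26, 19^4≡6, 19^8≡36, 19^16≡23 (mod 67).
19^17 = 19^(16+1) ≡ 35 (mod 67).
Check: 35² = 1225 ≡ 19 (mod 67). The two roots are 32 and 35.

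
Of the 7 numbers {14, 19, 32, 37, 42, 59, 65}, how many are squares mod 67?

5

(14/67) = +1 → QR.
(19/67) = +1 → QR.
(32/67) = -1 → non-residue.
(37/67) = +1 → QR.
(42/67) = -1 → non-residue.
(59/67) = +1 → QR.
(65/67) = +1 → QR.
Total quadratic residues among the 7: 5.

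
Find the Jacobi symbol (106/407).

1

Pull out 2: since 407 ≡ 7 (mod 8), (2/407) = +1.
Reciprocity: 53 ≡ 1 and 407 ≡ 3 (mod 4), so (53/407) = +(407/53).
Reduce top mod 53: now compute (36/53).
Pull out 2^2: since 53 ≡ 5 (mod 8), (2/53) = -1, so (2/53)^2 = +1.
Reciprocity: 9 ≡ 1 and 53 ≡ 1 (mod 4), so (9/53) = +(53/9).
Reduce top mod 9: now compute (8/9).
Pull out 2^3: since 9 ≡ 1 (mod 8), (2/9) = +1, so (2/9)^3 = +1.
Reached (1/9) = 1. Collecting the sign flips along the way, the symbol is +1.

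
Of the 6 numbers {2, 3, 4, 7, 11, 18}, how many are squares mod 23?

(2/23) = +1 → QR.
(3/23) = +1 → QR.
(4/23) = +1 → QR.
(7/23) = -1 → non-residue.
(11/23) = -1 → non-residue.
(18/23) = +1 → QR.
Total quadratic residues among the 6: 4.

4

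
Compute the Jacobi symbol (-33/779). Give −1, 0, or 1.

1

First reduce: -33 ≡ 746 (mod 779).
Pull out 2: since 779 ≡ 3 (mod 8), (2/779) = -1.
Reciprocity: 373 ≡ 1 and 779 ≡ 3 (mod 4), so (373/779) = +(779/373).
Reduce top mod 373: now compute (33/373).
Reciprocity: 33 ≡ 1 and 373 ≡ 1 (mod 4), so (33/373) = +(373/33).
Reduce top mod 33: now compute (10/33).
Pull out 2: since 33 ≡ 1 (mod 8), (2/33) = +1.
Reciprocity: 5 ≡ 1 and 33 ≡ 1 (mod 4), so (5/33) = +(33/5).
Reduce top mod 5: now compute (3/5).
Reciprocity: 3 ≡ 3 and 5 ≡ 1 (mod 4), so (3/5) = +(5/3).
Reduce top mod 3: now compute (2/3).
Pull out 2: since 3 ≡ 3 (mod 8), (2/3) = -1.
Reached (1/3) = 1. Collecting the sign flips along the way, the symbol is +1.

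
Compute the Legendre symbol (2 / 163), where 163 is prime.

Pull out 2: since 163 ≡ 3 (mod 8), (2/163) = -1.
Reached (1/163) = 1. Collecting the sign flips along the way, the symbol is -1.

-1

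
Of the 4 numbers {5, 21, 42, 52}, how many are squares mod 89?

(5/89) = +1 → QR.
(21/89) = +1 → QR.
(42/89) = +1 → QR.
(52/89) = -1 → non-residue.
Total quadratic residues among the 4: 3.

3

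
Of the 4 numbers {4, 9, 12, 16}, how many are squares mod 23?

4

(4/23) = +1 → QR.
(9/23) = +1 → QR.
(12/23) = +1 → QR.
(16/23) = +1 → QR.
Total quadratic residues among the 4: 4.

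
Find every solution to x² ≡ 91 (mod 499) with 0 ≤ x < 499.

Since 499 ≡ 3 (mod 4), a square root of 91 is 91^((499+1)/4) = 91^125 mod 499.
Repeated squaring: 91^2≡297, 91^4≡385, 91^8≡22, 91^16≡484, 91^32≡225, 91^64≡226 (mod 499).
91^125 = 91^(64+32+16+8+4+1) ≡ 33 (mod 499).
Check: 33² = 1089 ≡ 91 (mod 499). The two roots are 33 and 466.

33, 466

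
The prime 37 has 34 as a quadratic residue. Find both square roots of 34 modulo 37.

37 ≡ 1 (mod 4), so we find a root by search.
Trying successive values, 16² = 256 ≡ 34 (mod 37). The other root is 37 − 16 = 21.

16, 21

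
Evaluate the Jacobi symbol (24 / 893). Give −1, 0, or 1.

1

Pull out 2^3: since 893 ≡ 5 (mod 8), (2/893) = -1, so (2/893)^3 = -1.
Reciprocity: 3 ≡ 3 and 893 ≡ 1 (mod 4), so (3/893) = +(893/3).
Reduce top mod 3: now compute (2/3).
Pull out 2: since 3 ≡ 3 (mod 8), (2/3) = -1.
Reached (1/3) = 1. Collecting the sign flips along the way, the symbol is +1.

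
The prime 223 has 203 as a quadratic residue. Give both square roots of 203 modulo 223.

Since 223 ≡ 3 (mod 4), a square root of 203 is 203^((223+1)/4) = 203^56 mod 223.
Repeated squaring: 203^2≡177, 203^4≡109, 203^8≡62, 203^16≡53, 203^32≡133 (mod 223).
203^56 = 203^(32+16+8) ≡ 181 (mod 223).
Check: 181² = 32761 ≡ 203 (mod 223). The two roots are 42 and 181.

42, 181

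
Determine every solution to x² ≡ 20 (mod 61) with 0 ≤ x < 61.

9, 52

61 ≡ 1 (mod 4), so we find a root by search.
Trying successive values, 9² = 81 ≡ 20 (mod 61). The other root is 61 − 9 = 52.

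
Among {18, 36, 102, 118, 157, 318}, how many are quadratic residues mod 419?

(18/419) = -1 → non-residue.
(36/419) = +1 → QR.
(102/419) = +1 → QR.
(118/419) = -1 → non-residue.
(157/419) = +1 → QR.
(318/419) = +1 → QR.
Total quadratic residues among the 6: 4.

4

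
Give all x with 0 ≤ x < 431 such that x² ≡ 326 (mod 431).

77, 354

Since 431 ≡ 3 (mod 4), a square root of 326 is 326^((431+1)/4) = 326^108 mod 431.
Repeated squaring: 326^2≡250, 326^4≡5, 326^8≡25, 326^16≡194, 326^32≡139, 326^64≡357 (mod 431).
326^108 = 326^(64+32+8+4) ≡ 354 (mod 431).
Check: 354² = 125316 ≡ 326 (mod 431). The two roots are 77 and 354.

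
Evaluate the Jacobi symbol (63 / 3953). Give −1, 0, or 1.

Reciprocity: 63 ≡ 3 and 3953 ≡ 1 (mod 4), so (63/3953) = +(3953/63).
Reduce top mod 63: now compute (47/63).
Reciprocity: 47 ≡ 3 and 63 ≡ 3 (mod 4), so (47/63) = −(63/47).
Reduce top mod 47: now compute (16/47).
Pull out 2^4: since 47 ≡ 7 (mod 8), (2/47) = +1, so (2/47)^4 = +1.
Reached (1/47) = 1. Collecting the sign flips along the way, the symbol is -1.

-1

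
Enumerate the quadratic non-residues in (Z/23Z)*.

Square k = 1,…,11 (k and 23−k give the same square):
1²=1, 2²=4, 3²=9, 4²=16, 5²≡2, 6²≡13, 7²≡3, 8²≡18, 9²≡12, 10²≡8, 11²≡6 (mod 23).
The residues are {1, 2, 3, 4, 6, 8, 9, 12, 13, 16, 18}; the non-residues are the remaining 11 nonzero classes.

5 7 10 11 14 15 17 19 20 21 22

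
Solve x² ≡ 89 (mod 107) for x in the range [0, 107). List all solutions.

14, 93

Since 107 ≡ 3 (mod 4), a square root of 89 is 89^((107+1)/4) = 89^27 mod 107.
Repeated squaring: 89^2≡3, 89^4≡9, 89^8≡81, 89^16≡34 (mod 107).
89^27 = 89^(16+8+2+1) ≡ 14 (mod 107).
Check: 14² = 196 ≡ 89 (mod 107). The two roots are 14 and 93.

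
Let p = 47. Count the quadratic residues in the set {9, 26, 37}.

(9/47) = +1 → QR.
(26/47) = -1 → non-residue.
(37/47) = +1 → QR.
Total quadratic residues among the 3: 2.

2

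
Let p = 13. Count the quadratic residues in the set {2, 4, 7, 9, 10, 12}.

4

(2/13) = -1 → non-residue.
(4/13) = +1 → QR.
(7/13) = -1 → non-residue.
(9/13) = +1 → QR.
(10/13) = +1 → QR.
(12/13) = +1 → QR.
Total quadratic residues among the 6: 4.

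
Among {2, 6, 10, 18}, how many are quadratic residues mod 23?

(2/23) = +1 → QR.
(6/23) = +1 → QR.
(10/23) = -1 → non-residue.
(18/23) = +1 → QR.
Total quadratic residues among the 4: 3.

3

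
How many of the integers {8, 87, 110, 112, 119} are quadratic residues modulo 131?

1

(8/131) = -1 → non-residue.
(87/131) = -1 → non-residue.
(110/131) = -1 → non-residue.
(112/131) = +1 → QR.
(119/131) = -1 → non-residue.
Total quadratic residues among the 5: 1.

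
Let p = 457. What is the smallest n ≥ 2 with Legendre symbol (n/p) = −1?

5

(2/457) = +1, so 2 is a residue.
(3/457) = +1, so 3 is a residue.
(4/457) = +1, so 4 is a residue.
(5/457) = −1, so 5 is the smallest positive non-residue mod 457.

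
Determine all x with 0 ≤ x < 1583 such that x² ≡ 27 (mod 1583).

688, 895

Since 1583 ≡ 3 (mod 4), a square root of 27 is 27^((1583+1)/4) = 27^396 mod 1583.
Repeated squaring: 27^2≡729, 27^4≡1136, 27^8≡351, 27^16≡1310, 27^32≡128, 27^64≡554, 27^128≡1397, 27^256≡1353 (mod 1583).
27^396 = 27^(256+128+8+4) ≡ 895 (mod 1583).
Check: 895² = 801025 ≡ 27 (mod 1583). The two roots are 688 and 895.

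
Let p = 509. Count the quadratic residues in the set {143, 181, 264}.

(143/509) = -1 → non-residue.
(181/509) = +1 → QR.
(264/509) = +1 → QR.
Total quadratic residues among the 3: 2.

2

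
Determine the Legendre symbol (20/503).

Pull out 2^2: since 503 ≡ 7 (mod 8), (2/503) = +1, so (2/503)^2 = +1.
Reciprocity: 5 ≡ 1 and 503 ≡ 3 (mod 4), so (5/503) = +(503/5).
Reduce top mod 5: now compute (3/5).
Reciprocity: 3 ≡ 3 and 5 ≡ 1 (mod 4), so (3/5) = +(5/3).
Reduce top mod 3: now compute (2/3).
Pull out 2: since 3 ≡ 3 (mod 8), (2/3) = -1.
Reached (1/3) = 1. Collecting the sign flips along the way, the symbol is -1.

-1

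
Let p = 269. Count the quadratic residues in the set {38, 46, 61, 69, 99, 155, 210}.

3

(38/269) = +1 → QR.
(46/269) = -1 → non-residue.
(61/269) = +1 → QR.
(69/269) = -1 → non-residue.
(99/269) = +1 → QR.
(155/269) = -1 → non-residue.
(210/269) = -1 → non-residue.
Total quadratic residues among the 7: 3.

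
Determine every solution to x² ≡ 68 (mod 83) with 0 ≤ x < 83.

20, 63

Since 83 ≡ 3 (mod 4), a square root of 68 is 68^((83+1)/4) = 68^21 mod 83.
Repeated squaring: 68^2≡59, 68^4≡78, 68^8≡25, 68^16≡44 (mod 83).
68^21 = 68^(16+4+1) ≡ 63 (mod 83).
Check: 63² = 3969 ≡ 68 (mod 83). The two roots are 20 and 63.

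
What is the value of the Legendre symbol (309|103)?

First reduce: 309 ≡ 0 (mod 103).
Top reduces to 0: gcd > 1, so the symbol is 0.

0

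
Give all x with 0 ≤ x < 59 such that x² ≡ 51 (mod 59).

Since 59 ≡ 3 (mod 4), a square root of 51 is 51^((59+1)/4) = 51^15 mod 59.
Repeated squaring: 51^2≡5, 51^4≡25, 51^8≡35 (mod 59).
51^15 = 51^(8+4+2+1) ≡ 46 (mod 59).
Check: 46² = 2116 ≡ 51 (mod 59). The two roots are 13 and 46.

13, 46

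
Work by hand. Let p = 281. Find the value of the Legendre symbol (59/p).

1

Reciprocity: 59 ≡ 3 and 281 ≡ 1 (mod 4), so (59/281) = +(281/59).
Reduce top mod 59: now compute (45/59).
Reciprocity: 45 ≡ 1 and 59 ≡ 3 (mod 4), so (45/59) = +(59/45).
Reduce top mod 45: now compute (14/45).
Pull out 2: since 45 ≡ 5 (mod 8), (2/45) = -1.
Reciprocity: 7 ≡ 3 and 45 ≡ 1 (mod 4), so (7/45) = +(45/7).
Reduce top mod 7: now compute (3/7).
Reciprocity: 3 ≡ 3 and 7 ≡ 3 (mod 4), so (3/7) = −(7/3).
Reduce top mod 3: now compute (1/3).
Reached (1/3) = 1. Collecting the sign flips along the way, the symbol is +1.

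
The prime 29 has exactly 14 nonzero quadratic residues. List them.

1 4 5 6 7 9 13 16 20 22 23 24 25 28

Square k = 1,…,14 (k and 29−k give the same square):
1²=1, 2²=4, 3²=9, 4²=16, 5²=25, 6²≡7, 7²≡20, 8²≡6, 9²≡23, 10²≡13, 11²≡5, 12²≡28, 13²≡24, 14²≡22 (mod 29).
So the quadratic residues mod 29 are {1, 4, 5, 6, 7, 9, 13, 16, 20, 22, 23, 24, 25, 28}.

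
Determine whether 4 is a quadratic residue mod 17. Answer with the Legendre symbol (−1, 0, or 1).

1

Euler's criterion: (4/17) ≡ 4^8 (mod 17).
4^2 ≡ 16 (mod 17)
4^4 ≡ 1 (mod 17)
4^8 ≡ 1 (mod 17)
4^8 = 4^(8) ≡ 1 (mod 17).
Result is 1, so (4/17) = 1.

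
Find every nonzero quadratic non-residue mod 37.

2,5,6,8,13,14,15,17,18,19,20,22,23,24,29,31,32,35

Square k = 1,…,18 (k and 37−k give the same square):
1²=1, 2²=4, 3²=9, 4²=16, 5²=25, 6²=36, 7²≡12, 8²≡27, 9²≡7, 10²≡26, 11²≡10, 12²≡33, 13²≡21, 14²≡11, 15²≡3, 16²≡34, 17²≡30, 18²≡28 (mod 37).
The residues are {1, 3, 4, 7, 9, 10, 11, 12, 16, 21, 25, 26, 27, 28, 30, 33, 34, 36}; the non-residues are the remaining 18 nonzero classes.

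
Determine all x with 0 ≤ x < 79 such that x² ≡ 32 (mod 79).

36, 43

Since 79 ≡ 3 (mod 4), a square root of 32 is 32^((79+1)/4) = 32^20 mod 79.
Repeated squaring: 32^2≡76, 32^4≡9, 32^8≡2, 32^16≡4 (mod 79).
32^20 = 32^(16+4) ≡ 36 (mod 79).
Check: 36² = 1296 ≡ 32 (mod 79). The two roots are 36 and 43.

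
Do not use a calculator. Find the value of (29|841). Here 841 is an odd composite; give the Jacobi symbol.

Reciprocity: 29 ≡ 1 and 841 ≡ 1 (mod 4), so (29/841) = +(841/29).
Reduce top mod 29: now compute (0/29).
Top reduces to 0: gcd > 1, so the symbol is 0.

0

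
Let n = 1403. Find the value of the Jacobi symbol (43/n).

1

Reciprocity: 43 ≡ 3 and 1403 ≡ 3 (mod 4), so (43/1403) = −(1403/43).
Reduce top mod 43: now compute (27/43).
Reciprocity: 27 ≡ 3 and 43 ≡ 3 (mod 4), so (27/43) = −(43/27).
Reduce top mod 27: now compute (16/27).
Pull out 2^4: since 27 ≡ 3 (mod 8), (2/27) = -1, so (2/27)^4 = +1.
Reached (1/27) = 1. Collecting the sign flips along the way, the symbol is +1.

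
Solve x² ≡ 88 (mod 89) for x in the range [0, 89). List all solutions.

34, 55

89 ≡ 1 (mod 4), so we find a root by search.
Trying successive values, 34² = 1156 ≡ 88 (mod 89). The other root is 89 − 34 = 55.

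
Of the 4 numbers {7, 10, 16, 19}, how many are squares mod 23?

1

(7/23) = -1 → non-residue.
(10/23) = -1 → non-residue.
(16/23) = +1 → QR.
(19/23) = -1 → non-residue.
Total quadratic residues among the 4: 1.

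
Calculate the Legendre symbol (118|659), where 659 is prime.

-1

Pull out 2: since 659 ≡ 3 (mod 8), (2/659) = -1.
Reciprocity: 59 ≡ 3 and 659 ≡ 3 (mod 4), so (59/659) = −(659/59).
Reduce top mod 59: now compute (10/59).
Pull out 2: since 59 ≡ 3 (mod 8), (2/59) = -1.
Reciprocity: 5 ≡ 1 and 59 ≡ 3 (mod 4), so (5/59) = +(59/5).
Reduce top mod 5: now compute (4/5).
Pull out 2^2: since 5 ≡ 5 (mod 8), (2/5) = -1, so (2/5)^2 = +1.
Reached (1/5) = 1. Collecting the sign flips along the way, the symbol is -1.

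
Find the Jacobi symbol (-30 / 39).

0

First reduce: -30 ≡ 9 (mod 39).
Reciprocity: 9 ≡ 1 and 39 ≡ 3 (mod 4), so (9/39) = +(39/9).
Reduce top mod 9: now compute (3/9).
Reciprocity: 3 ≡ 3 and 9 ≡ 1 (mod 4), so (3/9) = +(9/3).
Reduce top mod 3: now compute (0/3).
Top reduces to 0: gcd > 1, so the symbol is 0.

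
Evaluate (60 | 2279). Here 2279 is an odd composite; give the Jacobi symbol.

Pull out 2^2: since 2279 ≡ 7 (mod 8), (2/2279) = +1, so (2/2279)^2 = +1.
Reciprocity: 15 ≡ 3 and 2279 ≡ 3 (mod 4), so (15/2279) = −(2279/15).
Reduce top mod 15: now compute (14/15).
Pull out 2: since 15 ≡ 7 (mod 8), (2/15) = +1.
Reciprocity: 7 ≡ 3 and 15 ≡ 3 (mod 4), so (7/15) = −(15/7).
Reduce top mod 7: now compute (1/7).
Reached (1/7) = 1. Collecting the sign flips along the way, the symbol is +1.

1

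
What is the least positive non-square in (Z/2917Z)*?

(2/2917) = −1, so 2 is the smallest positive non-residue mod 2917.

2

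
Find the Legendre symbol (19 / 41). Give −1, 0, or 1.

Reciprocity: 19 ≡ 3 and 41 ≡ 1 (mod 4), so (19/41) = +(41/19).
Reduce top mod 19: now compute (3/19).
Reciprocity: 3 ≡ 3 and 19 ≡ 3 (mod 4), so (3/19) = −(19/3).
Reduce top mod 3: now compute (1/3).
Reached (1/3) = 1. Collecting the sign flips along the way, the symbol is -1.

-1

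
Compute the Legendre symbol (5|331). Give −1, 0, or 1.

1

Reciprocity: 5 ≡ 1 and 331 ≡ 3 (mod 4), so (5/331) = +(331/5).
Reduce top mod 5: now compute (1/5).
Reached (1/5) = 1. Collecting the sign flips along the way, the symbol is +1.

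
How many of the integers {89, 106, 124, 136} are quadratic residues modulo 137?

1

(89/137) = -1 → non-residue.
(106/137) = -1 → non-residue.
(124/137) = -1 → non-residue.
(136/137) = +1 → QR.
Total quadratic residues among the 4: 1.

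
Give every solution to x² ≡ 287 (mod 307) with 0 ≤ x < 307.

Since 307 ≡ 3 (mod 4), a square root of 287 is 287^((307+1)/4) = 287^77 mod 307.
Repeated squaring: 287^2≡93, 287^4≡53, 287^8≡46, 287^16≡274, 287^32≡168, 287^64≡287 (mod 307).
287^77 = 287^(64+8+4+1) ≡ 168 (mod 307).
Check: 168² = 28224 ≡ 287 (mod 307). The two roots are 139 and 168.

139, 168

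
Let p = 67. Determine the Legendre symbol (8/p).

Euler's criterion: (8/67) ≡ 8^33 (mod 67).
8^2 ≡ 64 (mod 67)
8^4 ≡ 9 (mod 67)
8^8 ≡ 14 (mod 67)
8^16 ≡ 62 (mod 67)
8^32 ≡ 25 (mod 67)
8^33 = 8^(32+1) ≡ 66 (mod 67).
Result is 66 ≡ −1, so (8/67) = −1.

-1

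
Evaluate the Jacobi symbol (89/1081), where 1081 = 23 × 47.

-1

Reciprocity: 89 ≡ 1 and 1081 ≡ 1 (mod 4), so (89/1081) = +(1081/89).
Reduce top mod 89: now compute (13/89).
Reciprocity: 13 ≡ 1 and 89 ≡ 1 (mod 4), so (13/89) = +(89/13).
Reduce top mod 13: now compute (11/13).
Reciprocity: 11 ≡ 3 and 13 ≡ 1 (mod 4), so (11/13) = +(13/11).
Reduce top mod 11: now compute (2/11).
Pull out 2: since 11 ≡ 3 (mod 8), (2/11) = -1.
Reached (1/11) = 1. Collecting the sign flips along the way, the symbol is -1.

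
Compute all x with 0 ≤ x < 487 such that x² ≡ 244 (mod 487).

Since 487 ≡ 3 (mod 4), a square root of 244 is 244^((487+1)/4) = 244^122 mod 487.
Repeated squaring: 244^2≡122, 244^4≡274, 244^8≡78, 244^16≡240, 244^32≡134, 244^64≡424 (mod 487).
244^122 = 244^(64+32+16+8+2) ≡ 289 (mod 487).
Check: 289² = 83521 ≡ 244 (mod 487). The two roots are 198 and 289.

198, 289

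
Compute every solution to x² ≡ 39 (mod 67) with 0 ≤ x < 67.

21, 46

Since 67 ≡ 3 (mod 4), a square root of 39 is 39^((67+1)/4) = 39^17 mod 67.
Repeated squaring: 39^2≡47, 39^4≡65, 39^8≡4, 39^16≡16 (mod 67).
39^17 = 39^(16+1) ≡ 21 (mod 67).
Check: 21² = 441 ≡ 39 (mod 67). The two roots are 21 and 46.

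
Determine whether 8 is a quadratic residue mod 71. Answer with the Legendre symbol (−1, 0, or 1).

1

Pull out 2^3: since 71 ≡ 7 (mod 8), (2/71) = +1, so (2/71)^3 = +1.
Reached (1/71) = 1. Collecting the sign flips along the way, the symbol is +1.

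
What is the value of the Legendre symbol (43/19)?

First reduce: 43 ≡ 5 (mod 19).
Reciprocity: 5 ≡ 1 and 19 ≡ 3 (mod 4), so (5/19) = +(19/5).
Reduce top mod 5: now compute (4/5).
Pull out 2^2: since 5 ≡ 5 (mod 8), (2/5) = -1, so (2/5)^2 = +1.
Reached (1/5) = 1. Collecting the sign flips along the way, the symbol is +1.

1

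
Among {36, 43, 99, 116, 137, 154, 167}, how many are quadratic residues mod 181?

7

(36/181) = +1 → QR.
(43/181) = +1 → QR.
(99/181) = +1 → QR.
(116/181) = +1 → QR.
(137/181) = +1 → QR.
(154/181) = +1 → QR.
(167/181) = +1 → QR.
Total quadratic residues among the 7: 7.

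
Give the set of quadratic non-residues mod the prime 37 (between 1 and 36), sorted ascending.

Square k = 1,…,18 (k and 37−k give the same square):
1²=1, 2²=4, 3²=9, 4²=16, 5²=25, 6²=36, 7²≡12, 8²≡27, 9²≡7, 10²≡26, 11²≡10, 12²≡33, 13²≡21, 14²≡11, 15²≡3, 16²≡34, 17²≡30, 18²≡28 (mod 37).
The residues are {1, 3, 4, 7, 9, 10, 11, 12, 16, 21, 25, 26, 27, 28, 30, 33, 34, 36}; the non-residues are the remaining 18 nonzero classes.

2 5 6 8 13 14 15 17 18 19 20 22 23 24 29 31 32 35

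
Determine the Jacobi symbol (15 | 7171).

-1

Reciprocity: 15 ≡ 3 and 7171 ≡ 3 (mod 4), so (15/7171) = −(7171/15).
Reduce top mod 15: now compute (1/15).
Reached (1/15) = 1. Collecting the sign flips along the way, the symbol is -1.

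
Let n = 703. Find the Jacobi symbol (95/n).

Reciprocity: 95 ≡ 3 and 703 ≡ 3 (mod 4), so (95/703) = −(703/95).
Reduce top mod 95: now compute (38/95).
Pull out 2: since 95 ≡ 7 (mod 8), (2/95) = +1.
Reciprocity: 19 ≡ 3 and 95 ≡ 3 (mod 4), so (19/95) = −(95/19).
Reduce top mod 19: now compute (0/19).
Top reduces to 0: gcd > 1, so the symbol is 0.

0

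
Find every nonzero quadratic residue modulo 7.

1 2 4

Square k = 1,…,3 (k and 7−k give the same square):
1²=1, 2²=4, 3²≡2 (mod 7).
So the quadratic residues mod 7 are {1, 2, 4}.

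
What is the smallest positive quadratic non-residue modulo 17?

(2/17) = +1, so 2 is a residue.
(3/17) = −1, so 3 is the smallest positive non-residue mod 17.

3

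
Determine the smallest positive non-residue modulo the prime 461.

2

(2/461) = −1, so 2 is the smallest positive non-residue mod 461.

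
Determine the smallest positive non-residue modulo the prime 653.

2

(2/653) = −1, so 2 is the smallest positive non-residue mod 653.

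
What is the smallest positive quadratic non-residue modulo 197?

2

(2/197) = −1, so 2 is the smallest positive non-residue mod 197.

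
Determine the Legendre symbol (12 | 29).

Euler's criterion: (12/29) ≡ 12^14 (mod 29).
12^2 ≡ 28 (mod 29)
12^4 ≡ 1 (mod 29)
12^8 ≡ 1 (mod 29)
12^14 = 12^(8+4+2) ≡ 28 (mod 29).
Result is 28 ≡ −1, so (12/29) = −1.

-1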